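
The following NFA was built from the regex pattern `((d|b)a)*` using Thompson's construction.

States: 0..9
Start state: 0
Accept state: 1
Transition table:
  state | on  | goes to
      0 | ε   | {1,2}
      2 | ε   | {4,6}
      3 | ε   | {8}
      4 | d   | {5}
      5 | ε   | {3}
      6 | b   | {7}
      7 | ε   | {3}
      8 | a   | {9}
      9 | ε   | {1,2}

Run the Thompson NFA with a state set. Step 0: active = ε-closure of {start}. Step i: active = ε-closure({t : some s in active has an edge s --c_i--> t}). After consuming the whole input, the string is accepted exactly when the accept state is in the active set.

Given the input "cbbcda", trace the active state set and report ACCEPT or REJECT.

S₀ = ε-closure({0}) = {0,1,2,4,6}
'c' @ 1: {}  — state set empty
rest 'bbcda' ignored (set empty)
after full input: {}  (accept=1 not in)

Answer: REJECT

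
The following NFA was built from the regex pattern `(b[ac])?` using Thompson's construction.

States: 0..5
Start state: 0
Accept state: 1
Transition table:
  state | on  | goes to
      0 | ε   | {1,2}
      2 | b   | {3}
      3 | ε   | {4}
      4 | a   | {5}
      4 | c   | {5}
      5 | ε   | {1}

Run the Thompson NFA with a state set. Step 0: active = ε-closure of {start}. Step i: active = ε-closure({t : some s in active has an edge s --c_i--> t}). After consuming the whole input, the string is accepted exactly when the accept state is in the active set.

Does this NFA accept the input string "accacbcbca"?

Answer: REJECT

Steps:
initial (ε-close {0}): {0,1,2}
'a' @ 1: {}  — no active states
rest 'ccacbcbca' ignored (set empty)
end set {} — state 1 not in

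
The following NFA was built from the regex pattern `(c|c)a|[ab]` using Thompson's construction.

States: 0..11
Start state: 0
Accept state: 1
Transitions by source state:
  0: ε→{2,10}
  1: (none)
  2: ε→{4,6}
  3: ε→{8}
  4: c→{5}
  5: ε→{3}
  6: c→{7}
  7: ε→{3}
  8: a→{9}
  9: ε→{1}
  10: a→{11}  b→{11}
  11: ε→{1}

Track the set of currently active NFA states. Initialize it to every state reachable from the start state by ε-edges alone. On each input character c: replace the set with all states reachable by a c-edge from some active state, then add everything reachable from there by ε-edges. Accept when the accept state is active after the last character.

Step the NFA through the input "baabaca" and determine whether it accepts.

Answer: REJECT

Derivation:
S₀ = ε-closure({0}) = {0,2,4,6,10}
'b' @ 1: {1,11}  ✓accept
'a' @ 2: {}  — dead — no transitions
rest 'abaca' ignored (set empty)
end set {} — state 1 not in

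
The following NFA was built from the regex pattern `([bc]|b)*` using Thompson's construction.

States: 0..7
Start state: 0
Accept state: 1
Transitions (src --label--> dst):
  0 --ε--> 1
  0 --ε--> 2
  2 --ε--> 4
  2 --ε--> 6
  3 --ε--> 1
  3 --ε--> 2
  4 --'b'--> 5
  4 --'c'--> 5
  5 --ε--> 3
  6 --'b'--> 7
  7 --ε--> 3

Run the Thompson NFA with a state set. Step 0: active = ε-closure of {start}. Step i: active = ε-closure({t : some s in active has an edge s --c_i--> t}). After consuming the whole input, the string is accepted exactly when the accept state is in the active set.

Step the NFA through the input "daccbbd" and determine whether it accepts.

Answer: REJECT

Steps:
S₀ = ε-closure({0}) = {0,1,2,4,6}
'd' @ 1: {}  — state set empty
rest 'accbbd' ignored (set empty)
end set {} — state 1 not in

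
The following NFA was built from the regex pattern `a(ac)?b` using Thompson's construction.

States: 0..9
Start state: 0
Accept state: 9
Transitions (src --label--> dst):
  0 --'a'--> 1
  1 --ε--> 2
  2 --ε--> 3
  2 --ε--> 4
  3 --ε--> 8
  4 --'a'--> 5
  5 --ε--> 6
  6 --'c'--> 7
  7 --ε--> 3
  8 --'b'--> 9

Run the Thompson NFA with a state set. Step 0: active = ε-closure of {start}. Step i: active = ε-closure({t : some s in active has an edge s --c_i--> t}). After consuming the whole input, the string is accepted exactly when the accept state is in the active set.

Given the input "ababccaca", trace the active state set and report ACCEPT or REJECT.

initial (ε-close {0}): {0}
'a' @ 1: {1,2,3,4,8}
'b' @ 2: {9}  (accept∈set)
'a' @ 3: {}  — no active states
rest 'bccaca' ignored (set empty)
after full input: {}  (accept=9 not in)

Answer: REJECT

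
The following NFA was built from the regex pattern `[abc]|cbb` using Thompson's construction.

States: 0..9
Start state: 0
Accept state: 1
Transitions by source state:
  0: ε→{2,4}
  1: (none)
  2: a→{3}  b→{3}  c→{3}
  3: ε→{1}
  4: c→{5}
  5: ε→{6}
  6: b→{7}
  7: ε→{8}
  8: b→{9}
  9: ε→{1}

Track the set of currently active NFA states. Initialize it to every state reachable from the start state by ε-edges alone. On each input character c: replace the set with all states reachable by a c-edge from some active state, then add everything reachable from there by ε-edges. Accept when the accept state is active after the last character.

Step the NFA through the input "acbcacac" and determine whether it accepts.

Answer: REJECT

Trace:
S₀ = ε-closure({0}) = {0,2,4}
'a' @ 1: {1,3}  (accept∈set)
'c' @ 2: {}  — dead — no transitions
rest 'bcacac' ignored (set empty)
end set {} — state 1 not in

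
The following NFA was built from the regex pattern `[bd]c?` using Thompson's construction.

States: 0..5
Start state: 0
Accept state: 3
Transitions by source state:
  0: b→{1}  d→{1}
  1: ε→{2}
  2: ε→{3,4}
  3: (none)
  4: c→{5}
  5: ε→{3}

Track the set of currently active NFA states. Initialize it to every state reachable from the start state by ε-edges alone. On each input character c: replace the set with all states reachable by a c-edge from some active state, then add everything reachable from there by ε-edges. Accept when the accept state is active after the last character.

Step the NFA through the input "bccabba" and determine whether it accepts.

Answer: REJECT

Steps:
initial (ε-close {0}): {0}
'b' @ 1: {1,2,3,4}  [accepting]
'c' @ 2: {3,5}  [accepting]
'c' @ 3: {}  — state set empty
rest 'abba' ignored (set empty)
final: {}; accept 3 not in set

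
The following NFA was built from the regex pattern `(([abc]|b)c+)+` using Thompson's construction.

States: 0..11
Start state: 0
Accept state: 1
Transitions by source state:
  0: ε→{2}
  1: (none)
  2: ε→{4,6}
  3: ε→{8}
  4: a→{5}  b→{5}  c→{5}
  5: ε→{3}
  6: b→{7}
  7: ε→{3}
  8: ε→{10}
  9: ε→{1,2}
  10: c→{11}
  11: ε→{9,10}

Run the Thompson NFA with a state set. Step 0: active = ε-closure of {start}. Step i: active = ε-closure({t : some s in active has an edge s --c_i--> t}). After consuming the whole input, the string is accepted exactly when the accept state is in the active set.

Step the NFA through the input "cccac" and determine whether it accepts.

Answer: ACCEPT

Trace:
initial (ε-close {0}): {0,2,4,6}
'c' @ 1: {3,5,8,10}
'c' @ 2: {1,2,4,6,9,10,11}  (accept∈set)
'c' @ 3: {1,2,3,4,5,6,8,9,10,11}  (accept∈set)
'a' @ 4: {3,5,8,10}
'c' @ 5: {1,2,4,6,9,10,11}  (accept∈set)
end set {1,2,4,6,9,10,11} — state 1 in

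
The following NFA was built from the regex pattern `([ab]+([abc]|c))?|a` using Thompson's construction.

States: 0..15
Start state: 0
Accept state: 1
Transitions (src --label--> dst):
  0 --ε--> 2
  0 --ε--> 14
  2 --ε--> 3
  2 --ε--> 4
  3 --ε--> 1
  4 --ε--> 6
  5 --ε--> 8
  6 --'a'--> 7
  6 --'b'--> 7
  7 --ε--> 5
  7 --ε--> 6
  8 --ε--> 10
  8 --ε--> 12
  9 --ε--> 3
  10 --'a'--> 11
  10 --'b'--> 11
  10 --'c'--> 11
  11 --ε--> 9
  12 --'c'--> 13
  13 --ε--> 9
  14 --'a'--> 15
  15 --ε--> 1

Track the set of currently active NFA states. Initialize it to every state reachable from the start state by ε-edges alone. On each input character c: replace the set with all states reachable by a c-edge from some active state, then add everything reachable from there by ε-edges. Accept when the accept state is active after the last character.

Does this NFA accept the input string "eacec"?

Answer: REJECT

Derivation:
start: ε-closure({0}) = {0,1,2,3,4,6,14}
'e' @ 1: {}  — no active states
rest 'acec' ignored (set empty)
after full input: {}  (accept=1 not in)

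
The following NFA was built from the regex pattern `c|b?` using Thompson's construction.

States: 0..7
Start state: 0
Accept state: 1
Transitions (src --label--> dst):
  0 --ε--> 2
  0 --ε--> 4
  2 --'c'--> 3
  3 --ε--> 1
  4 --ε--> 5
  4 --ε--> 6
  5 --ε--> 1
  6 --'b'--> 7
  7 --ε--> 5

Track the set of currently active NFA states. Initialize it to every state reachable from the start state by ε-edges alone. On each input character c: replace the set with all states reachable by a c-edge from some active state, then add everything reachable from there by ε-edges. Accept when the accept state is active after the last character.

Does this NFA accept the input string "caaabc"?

start: ε-closure({0}) = {0,1,2,4,5,6}
'c' @ 1: {1,3}  ✓accept
'a' @ 2: {}  — dead — no transitions
rest 'aabc' ignored (set empty)
after full input: {}  (accept=1 not in)

Answer: REJECT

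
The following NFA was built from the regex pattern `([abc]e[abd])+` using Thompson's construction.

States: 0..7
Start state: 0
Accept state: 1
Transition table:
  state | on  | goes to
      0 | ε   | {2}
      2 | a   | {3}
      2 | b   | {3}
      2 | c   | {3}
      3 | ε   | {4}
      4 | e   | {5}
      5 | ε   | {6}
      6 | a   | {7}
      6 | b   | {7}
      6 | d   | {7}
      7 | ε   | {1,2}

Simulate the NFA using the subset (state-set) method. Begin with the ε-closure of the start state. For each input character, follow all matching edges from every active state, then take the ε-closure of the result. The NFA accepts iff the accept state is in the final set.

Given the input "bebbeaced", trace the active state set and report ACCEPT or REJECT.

Answer: ACCEPT

Derivation:
S₀ = ε-closure({0}) = {0,2}
'b' @ 1: {3,4}
'e' @ 2: {5,6}
'b' @ 3: {1,2,7}  (accept∈set)
'b' @ 4: {3,4}
'e' @ 5: {5,6}
'a' @ 6: {1,2,7}  (accept∈set)
'c' @ 7: {3,4}
'e' @ 8: {5,6}
'd' @ 9: {1,2,7}  (accept∈set)
end set {1,2,7} — state 1 in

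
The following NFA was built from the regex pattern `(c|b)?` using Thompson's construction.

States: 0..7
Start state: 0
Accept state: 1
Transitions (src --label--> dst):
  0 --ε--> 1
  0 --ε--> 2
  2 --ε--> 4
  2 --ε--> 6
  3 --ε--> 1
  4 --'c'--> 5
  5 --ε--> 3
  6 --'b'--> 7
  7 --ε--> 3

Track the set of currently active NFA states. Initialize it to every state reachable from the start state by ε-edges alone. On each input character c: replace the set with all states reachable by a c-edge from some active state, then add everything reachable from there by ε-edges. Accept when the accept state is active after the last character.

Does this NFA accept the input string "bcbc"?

start: ε-closure({0}) = {0,1,2,4,6}
'b' @ 1: {1,3,7}  ✓accept
'c' @ 2: {}  — dead — no transitions
rest 'bc' ignored (set empty)
end set {} — state 1 not in

Answer: REJECT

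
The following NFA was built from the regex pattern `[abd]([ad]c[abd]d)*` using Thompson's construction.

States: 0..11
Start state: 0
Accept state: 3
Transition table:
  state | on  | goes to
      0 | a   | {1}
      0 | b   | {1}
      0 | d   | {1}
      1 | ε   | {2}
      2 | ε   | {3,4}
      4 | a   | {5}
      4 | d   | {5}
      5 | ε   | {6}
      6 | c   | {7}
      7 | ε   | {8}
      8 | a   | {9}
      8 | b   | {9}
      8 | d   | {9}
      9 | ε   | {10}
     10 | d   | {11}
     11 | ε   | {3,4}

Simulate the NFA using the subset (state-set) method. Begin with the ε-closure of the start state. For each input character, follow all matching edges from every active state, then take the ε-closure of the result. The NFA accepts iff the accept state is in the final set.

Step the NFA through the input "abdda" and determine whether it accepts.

initial (ε-close {0}): {0}
'a' @ 1: {1,2,3,4}  (accept∈set)
'b' @ 2: {}  — dead — no transitions
rest 'dda' ignored (set empty)
after full input: {}  (accept=3 not in)

Answer: REJECT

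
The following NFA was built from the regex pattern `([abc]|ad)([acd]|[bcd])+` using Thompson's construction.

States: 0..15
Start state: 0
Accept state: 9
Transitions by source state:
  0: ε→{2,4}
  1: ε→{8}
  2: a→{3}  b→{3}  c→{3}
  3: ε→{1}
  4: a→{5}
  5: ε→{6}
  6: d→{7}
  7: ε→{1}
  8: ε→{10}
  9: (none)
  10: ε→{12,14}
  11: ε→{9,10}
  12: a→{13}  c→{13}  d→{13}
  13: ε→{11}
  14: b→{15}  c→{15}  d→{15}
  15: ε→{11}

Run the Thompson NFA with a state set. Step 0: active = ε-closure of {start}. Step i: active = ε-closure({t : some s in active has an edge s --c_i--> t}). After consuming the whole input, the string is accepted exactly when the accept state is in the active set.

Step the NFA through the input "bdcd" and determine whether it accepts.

Answer: ACCEPT

Derivation:
initial (ε-close {0}): {0,2,4}
'b' @ 1: {1,3,8,10,12,14}
'd' @ 2: {9,10,11,12,13,14,15}  [accepting]
'c' @ 3: {9,10,11,12,13,14,15}  [accepting]
'd' @ 4: {9,10,11,12,13,14,15}  [accepting]
end set {9,10,11,12,13,14,15} — state 9 in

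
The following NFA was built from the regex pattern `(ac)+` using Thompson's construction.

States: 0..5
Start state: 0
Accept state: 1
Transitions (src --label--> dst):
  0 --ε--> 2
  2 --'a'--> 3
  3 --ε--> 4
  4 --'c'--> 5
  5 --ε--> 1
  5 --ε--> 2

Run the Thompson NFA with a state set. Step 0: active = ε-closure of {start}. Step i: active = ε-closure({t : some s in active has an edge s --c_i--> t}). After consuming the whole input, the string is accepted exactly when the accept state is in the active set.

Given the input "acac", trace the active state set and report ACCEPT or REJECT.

initial (ε-close {0}): {0,2}
'a' @ 1: {3,4}
'c' @ 2: {1,2,5}  ✓accept
'a' @ 3: {3,4}
'c' @ 4: {1,2,5}  ✓accept
final: {1,2,5}; accept 1 in set

Answer: ACCEPT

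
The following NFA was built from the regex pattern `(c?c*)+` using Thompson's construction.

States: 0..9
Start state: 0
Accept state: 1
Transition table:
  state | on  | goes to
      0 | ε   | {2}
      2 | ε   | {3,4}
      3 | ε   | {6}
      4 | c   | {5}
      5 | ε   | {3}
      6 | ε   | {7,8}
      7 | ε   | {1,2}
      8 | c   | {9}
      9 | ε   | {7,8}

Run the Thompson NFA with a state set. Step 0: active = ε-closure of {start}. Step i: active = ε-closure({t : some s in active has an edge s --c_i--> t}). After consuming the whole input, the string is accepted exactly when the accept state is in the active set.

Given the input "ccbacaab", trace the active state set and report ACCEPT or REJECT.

S₀ = ε-closure({0}) = {0,1,2,3,4,6,7,8}
'c' @ 1: {1,2,3,4,5,6,7,8,9}  (accept∈set)
'c' @ 2: {1,2,3,4,5,6,7,8,9}  (accept∈set)
'b' @ 3: {}  — state set empty
rest 'acaab' ignored (set empty)
final: {}; accept 1 not in set

Answer: REJECT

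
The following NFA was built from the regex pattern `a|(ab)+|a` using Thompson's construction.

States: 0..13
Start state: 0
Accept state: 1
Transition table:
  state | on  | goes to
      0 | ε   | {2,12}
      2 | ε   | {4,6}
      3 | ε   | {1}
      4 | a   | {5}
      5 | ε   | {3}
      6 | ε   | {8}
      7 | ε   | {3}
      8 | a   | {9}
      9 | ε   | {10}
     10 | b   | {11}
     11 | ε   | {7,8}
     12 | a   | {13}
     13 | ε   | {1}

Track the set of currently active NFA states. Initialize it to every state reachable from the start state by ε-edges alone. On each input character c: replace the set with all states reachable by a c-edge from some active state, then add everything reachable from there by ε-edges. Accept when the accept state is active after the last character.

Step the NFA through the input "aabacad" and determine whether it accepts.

start: ε-closure({0}) = {0,2,4,6,8,12}
'a' @ 1: {1,3,5,9,10,13}  ✓accept
'a' @ 2: {}  — dead — no transitions
rest 'bacad' ignored (set empty)
end set {} — state 1 not in

Answer: REJECT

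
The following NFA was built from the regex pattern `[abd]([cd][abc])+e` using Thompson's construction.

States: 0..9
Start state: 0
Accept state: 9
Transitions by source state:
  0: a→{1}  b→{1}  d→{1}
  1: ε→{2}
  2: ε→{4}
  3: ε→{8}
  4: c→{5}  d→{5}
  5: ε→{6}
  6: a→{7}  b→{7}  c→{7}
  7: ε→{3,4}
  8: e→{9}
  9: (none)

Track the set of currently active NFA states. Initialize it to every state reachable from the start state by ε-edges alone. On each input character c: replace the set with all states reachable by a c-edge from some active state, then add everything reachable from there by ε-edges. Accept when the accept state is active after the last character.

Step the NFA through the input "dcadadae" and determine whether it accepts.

initial (ε-close {0}): {0}
'd' @ 1: {1,2,4}
'c' @ 2: {5,6}
'a' @ 3: {3,4,7,8}
'd' @ 4: {5,6}
'a' @ 5: {3,4,7,8}
'd' @ 6: {5,6}
'a' @ 7: {3,4,7,8}
'e' @ 8: {9}  (accept∈set)
final: {9}; accept 9 in set

Answer: ACCEPT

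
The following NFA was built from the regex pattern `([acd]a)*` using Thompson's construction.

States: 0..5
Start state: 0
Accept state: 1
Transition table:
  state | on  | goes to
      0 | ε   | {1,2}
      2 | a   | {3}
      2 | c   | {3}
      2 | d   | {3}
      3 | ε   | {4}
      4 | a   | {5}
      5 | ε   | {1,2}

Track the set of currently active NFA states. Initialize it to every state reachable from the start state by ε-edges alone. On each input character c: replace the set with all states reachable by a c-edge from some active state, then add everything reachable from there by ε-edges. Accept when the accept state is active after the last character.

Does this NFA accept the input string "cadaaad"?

start: ε-closure({0}) = {0,1,2}
'c' @ 1: {3,4}
'a' @ 2: {1,2,5}  [accepting]
'd' @ 3: {3,4}
'a' @ 4: {1,2,5}  [accepting]
'a' @ 5: {3,4}
'a' @ 6: {1,2,5}  [accepting]
'd' @ 7: {3,4}
final: {3,4}; accept 1 not in set

Answer: REJECT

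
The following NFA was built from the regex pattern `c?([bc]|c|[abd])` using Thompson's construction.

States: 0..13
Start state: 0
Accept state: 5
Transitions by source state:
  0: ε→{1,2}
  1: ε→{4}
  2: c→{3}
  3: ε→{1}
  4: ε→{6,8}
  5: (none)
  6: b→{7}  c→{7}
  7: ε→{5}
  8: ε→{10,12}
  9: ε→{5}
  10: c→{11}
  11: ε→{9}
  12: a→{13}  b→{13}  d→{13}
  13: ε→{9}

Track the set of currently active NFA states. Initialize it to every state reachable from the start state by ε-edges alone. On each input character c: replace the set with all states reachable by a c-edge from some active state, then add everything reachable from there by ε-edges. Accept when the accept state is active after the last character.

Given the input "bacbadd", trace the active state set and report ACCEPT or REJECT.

S₀ = ε-closure({0}) = {0,1,2,4,6,8,10,12}
'b' @ 1: {5,7,9,13}  ✓accept
'a' @ 2: {}  — dead — no transitions
rest 'cbadd' ignored (set empty)
after full input: {}  (accept=5 not in)

Answer: REJECT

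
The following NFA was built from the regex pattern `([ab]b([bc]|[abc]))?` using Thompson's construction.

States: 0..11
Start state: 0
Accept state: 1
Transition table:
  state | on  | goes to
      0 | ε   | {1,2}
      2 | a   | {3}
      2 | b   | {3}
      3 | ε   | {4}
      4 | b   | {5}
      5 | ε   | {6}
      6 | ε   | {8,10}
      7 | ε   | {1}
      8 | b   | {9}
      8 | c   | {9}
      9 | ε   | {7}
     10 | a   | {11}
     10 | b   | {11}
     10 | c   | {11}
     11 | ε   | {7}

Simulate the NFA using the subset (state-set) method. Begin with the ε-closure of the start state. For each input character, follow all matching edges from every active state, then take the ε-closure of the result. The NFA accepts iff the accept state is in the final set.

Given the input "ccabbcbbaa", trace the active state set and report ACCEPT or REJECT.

Answer: REJECT

Steps:
start: ε-closure({0}) = {0,1,2}
'c' @ 1: {}  — dead — no transitions
rest 'cabbcbbaa' ignored (set empty)
end set {} — state 1 not in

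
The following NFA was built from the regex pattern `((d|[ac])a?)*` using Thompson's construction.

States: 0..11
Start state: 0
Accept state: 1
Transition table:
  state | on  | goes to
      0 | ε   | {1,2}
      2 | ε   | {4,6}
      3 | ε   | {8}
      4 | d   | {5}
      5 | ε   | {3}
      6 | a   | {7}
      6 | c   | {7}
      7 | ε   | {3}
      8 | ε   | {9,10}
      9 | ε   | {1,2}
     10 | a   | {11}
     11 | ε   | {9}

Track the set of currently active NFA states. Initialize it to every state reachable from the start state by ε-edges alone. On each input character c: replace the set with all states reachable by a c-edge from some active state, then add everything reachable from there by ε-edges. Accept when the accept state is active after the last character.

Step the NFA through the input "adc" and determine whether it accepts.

Answer: ACCEPT

Steps:
initial (ε-close {0}): {0,1,2,4,6}
'a' @ 1: {1,2,3,4,6,7,8,9,10}  ✓accept
'd' @ 2: {1,2,3,4,5,6,8,9,10}  ✓accept
'c' @ 3: {1,2,3,4,6,7,8,9,10}  ✓accept
after full input: {1,2,3,4,6,7,8,9,10}  (accept=1 in)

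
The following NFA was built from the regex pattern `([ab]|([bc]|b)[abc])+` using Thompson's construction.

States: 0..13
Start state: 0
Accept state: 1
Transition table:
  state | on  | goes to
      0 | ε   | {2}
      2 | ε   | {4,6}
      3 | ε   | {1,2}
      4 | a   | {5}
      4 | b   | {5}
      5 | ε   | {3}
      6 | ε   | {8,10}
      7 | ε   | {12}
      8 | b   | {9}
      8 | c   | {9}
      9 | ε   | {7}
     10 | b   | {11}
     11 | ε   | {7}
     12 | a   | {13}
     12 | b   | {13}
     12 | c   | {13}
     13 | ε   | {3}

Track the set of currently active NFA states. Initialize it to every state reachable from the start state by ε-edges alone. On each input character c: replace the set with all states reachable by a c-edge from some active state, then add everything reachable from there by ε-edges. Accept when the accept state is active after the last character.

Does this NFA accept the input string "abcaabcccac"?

Answer: REJECT

Derivation:
S₀ = ε-closure({0}) = {0,2,4,6,8,10}
'a' @ 1: {1,2,3,4,5,6,8,10}  [accepting]
'b' @ 2: {1,2,3,4,5,6,7,8,9,10,11,12}  [accepting]
'c' @ 3: {1,2,3,4,6,7,8,9,10,12,13}  [accepting]
'a' @ 4: {1,2,3,4,5,6,8,10,13}  [accepting]
'a' @ 5: {1,2,3,4,5,6,8,10}  [accepting]
'b' @ 6: {1,2,3,4,5,6,7,8,9,10,11,12}  [accepting]
'c' @ 7: {1,2,3,4,6,7,8,9,10,12,13}  [accepting]
'c' @ 8: {1,2,3,4,6,7,8,9,10,12,13}  [accepting]
'c' @ 9: {1,2,3,4,6,7,8,9,10,12,13}  [accepting]
'a' @ 10: {1,2,3,4,5,6,8,10,13}  [accepting]
'c' @ 11: {7,9,12}
final: {7,9,12}; accept 1 not in set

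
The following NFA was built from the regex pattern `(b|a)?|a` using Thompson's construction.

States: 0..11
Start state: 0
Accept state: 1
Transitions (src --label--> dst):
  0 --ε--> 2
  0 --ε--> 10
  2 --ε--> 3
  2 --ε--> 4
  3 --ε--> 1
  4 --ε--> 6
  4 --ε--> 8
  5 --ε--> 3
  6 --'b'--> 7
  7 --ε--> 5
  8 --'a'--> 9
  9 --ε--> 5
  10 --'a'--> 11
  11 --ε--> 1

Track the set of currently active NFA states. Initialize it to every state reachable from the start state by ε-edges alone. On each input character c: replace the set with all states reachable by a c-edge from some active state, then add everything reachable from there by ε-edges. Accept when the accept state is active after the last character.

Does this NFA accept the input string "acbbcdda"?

S₀ = ε-closure({0}) = {0,1,2,3,4,6,8,10}
'a' @ 1: {1,3,5,9,11}  (accept∈set)
'c' @ 2: {}  — dead — no transitions
rest 'bbcdda' ignored (set empty)
end set {} — state 1 not in

Answer: REJECT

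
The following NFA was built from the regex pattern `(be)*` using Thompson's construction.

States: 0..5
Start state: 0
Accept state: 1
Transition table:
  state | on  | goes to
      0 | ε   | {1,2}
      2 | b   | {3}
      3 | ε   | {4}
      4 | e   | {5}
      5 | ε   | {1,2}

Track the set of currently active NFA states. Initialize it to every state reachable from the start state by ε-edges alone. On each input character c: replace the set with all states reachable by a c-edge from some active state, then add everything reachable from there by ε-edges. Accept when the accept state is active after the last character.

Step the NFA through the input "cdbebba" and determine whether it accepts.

Answer: REJECT

Derivation:
S₀ = ε-closure({0}) = {0,1,2}
'c' @ 1: {}  — no active states
rest 'dbebba' ignored (set empty)
after full input: {}  (accept=1 not in)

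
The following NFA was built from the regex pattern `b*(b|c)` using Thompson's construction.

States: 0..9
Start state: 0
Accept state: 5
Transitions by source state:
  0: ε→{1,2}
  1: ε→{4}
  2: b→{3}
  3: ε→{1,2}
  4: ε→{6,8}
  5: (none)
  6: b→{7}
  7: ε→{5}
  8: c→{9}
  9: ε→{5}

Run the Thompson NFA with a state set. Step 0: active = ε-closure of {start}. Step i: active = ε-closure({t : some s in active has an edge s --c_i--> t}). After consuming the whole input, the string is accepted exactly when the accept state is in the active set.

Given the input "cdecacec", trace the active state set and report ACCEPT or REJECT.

S₀ = ε-closure({0}) = {0,1,2,4,6,8}
'c' @ 1: {5,9}  ✓accept
'd' @ 2: {}  — state set empty
rest 'ecacec' ignored (set empty)
end set {} — state 5 not in

Answer: REJECT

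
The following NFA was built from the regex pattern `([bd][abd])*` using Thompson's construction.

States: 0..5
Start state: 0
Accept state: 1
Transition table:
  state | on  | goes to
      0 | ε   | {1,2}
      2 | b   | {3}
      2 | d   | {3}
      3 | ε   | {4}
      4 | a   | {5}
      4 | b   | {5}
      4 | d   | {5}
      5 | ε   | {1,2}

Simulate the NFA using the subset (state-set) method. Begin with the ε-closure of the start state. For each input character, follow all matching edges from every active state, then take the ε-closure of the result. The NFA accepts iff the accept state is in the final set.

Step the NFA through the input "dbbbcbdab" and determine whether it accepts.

Answer: REJECT

Derivation:
initial (ε-close {0}): {0,1,2}
'd' @ 1: {3,4}
'b' @ 2: {1,2,5}  [accepting]
'b' @ 3: {3,4}
'b' @ 4: {1,2,5}  [accepting]
'c' @ 5: {}  — state set empty
rest 'bdab' ignored (set empty)
after full input: {}  (accept=1 not in)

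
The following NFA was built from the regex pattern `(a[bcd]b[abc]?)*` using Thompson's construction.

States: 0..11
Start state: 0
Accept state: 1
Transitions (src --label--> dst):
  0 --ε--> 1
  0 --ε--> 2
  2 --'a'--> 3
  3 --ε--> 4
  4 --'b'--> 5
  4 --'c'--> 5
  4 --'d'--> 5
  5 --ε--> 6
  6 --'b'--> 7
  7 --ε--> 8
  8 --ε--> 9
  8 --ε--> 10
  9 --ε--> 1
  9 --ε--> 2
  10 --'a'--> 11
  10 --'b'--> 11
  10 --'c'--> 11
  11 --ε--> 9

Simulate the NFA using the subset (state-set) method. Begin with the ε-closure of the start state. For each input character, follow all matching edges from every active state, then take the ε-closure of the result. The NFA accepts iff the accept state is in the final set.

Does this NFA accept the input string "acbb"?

start: ε-closure({0}) = {0,1,2}
'a' @ 1: {3,4}
'c' @ 2: {5,6}
'b' @ 3: {1,2,7,8,9,10}  [accepting]
'b' @ 4: {1,2,9,11}  [accepting]
after full input: {1,2,9,11}  (accept=1 in)

Answer: ACCEPT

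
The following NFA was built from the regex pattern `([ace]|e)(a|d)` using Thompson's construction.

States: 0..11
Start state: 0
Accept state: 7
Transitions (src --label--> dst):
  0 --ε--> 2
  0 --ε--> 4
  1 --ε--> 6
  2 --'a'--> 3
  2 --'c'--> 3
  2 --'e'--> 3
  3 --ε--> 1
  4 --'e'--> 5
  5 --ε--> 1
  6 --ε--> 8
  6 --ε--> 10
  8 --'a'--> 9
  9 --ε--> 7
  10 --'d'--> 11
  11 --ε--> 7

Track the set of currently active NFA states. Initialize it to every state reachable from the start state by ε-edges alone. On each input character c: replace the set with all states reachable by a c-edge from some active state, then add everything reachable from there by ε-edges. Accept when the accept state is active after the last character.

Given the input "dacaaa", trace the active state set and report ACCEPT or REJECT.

Answer: REJECT

Derivation:
initial (ε-close {0}): {0,2,4}
'd' @ 1: {}  — dead — no transitions
rest 'acaaa' ignored (set empty)
end set {} — state 7 not in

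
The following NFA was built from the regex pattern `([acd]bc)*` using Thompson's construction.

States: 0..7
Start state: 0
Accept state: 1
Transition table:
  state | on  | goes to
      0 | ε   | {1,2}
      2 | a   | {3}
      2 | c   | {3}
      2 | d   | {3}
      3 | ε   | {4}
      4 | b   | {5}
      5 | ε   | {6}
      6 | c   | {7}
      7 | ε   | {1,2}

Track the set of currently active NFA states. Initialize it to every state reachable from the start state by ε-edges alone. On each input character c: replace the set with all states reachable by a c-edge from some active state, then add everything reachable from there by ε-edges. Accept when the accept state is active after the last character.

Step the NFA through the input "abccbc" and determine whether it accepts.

Answer: ACCEPT

Steps:
start: ε-closure({0}) = {0,1,2}
'a' @ 1: {3,4}
'b' @ 2: {5,6}
'c' @ 3: {1,2,7}  [accepting]
'c' @ 4: {3,4}
'b' @ 5: {5,6}
'c' @ 6: {1,2,7}  [accepting]
end set {1,2,7} — state 1 in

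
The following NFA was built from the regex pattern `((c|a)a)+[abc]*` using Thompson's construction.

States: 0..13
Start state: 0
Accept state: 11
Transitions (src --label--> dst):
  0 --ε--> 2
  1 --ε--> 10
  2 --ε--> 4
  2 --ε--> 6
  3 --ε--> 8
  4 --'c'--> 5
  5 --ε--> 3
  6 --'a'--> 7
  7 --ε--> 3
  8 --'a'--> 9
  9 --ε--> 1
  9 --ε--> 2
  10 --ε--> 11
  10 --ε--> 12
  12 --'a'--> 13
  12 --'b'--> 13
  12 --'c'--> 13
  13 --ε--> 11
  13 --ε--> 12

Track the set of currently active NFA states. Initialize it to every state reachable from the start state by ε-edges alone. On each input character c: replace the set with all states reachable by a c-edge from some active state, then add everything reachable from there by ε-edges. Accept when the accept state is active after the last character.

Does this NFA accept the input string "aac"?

Answer: ACCEPT

Derivation:
S₀ = ε-closure({0}) = {0,2,4,6}
'a' @ 1: {3,7,8}
'a' @ 2: {1,2,4,6,9,10,11,12}  (accept∈set)
'c' @ 3: {3,5,8,11,12,13}  (accept∈set)
after full input: {3,5,8,11,12,13}  (accept=11 in)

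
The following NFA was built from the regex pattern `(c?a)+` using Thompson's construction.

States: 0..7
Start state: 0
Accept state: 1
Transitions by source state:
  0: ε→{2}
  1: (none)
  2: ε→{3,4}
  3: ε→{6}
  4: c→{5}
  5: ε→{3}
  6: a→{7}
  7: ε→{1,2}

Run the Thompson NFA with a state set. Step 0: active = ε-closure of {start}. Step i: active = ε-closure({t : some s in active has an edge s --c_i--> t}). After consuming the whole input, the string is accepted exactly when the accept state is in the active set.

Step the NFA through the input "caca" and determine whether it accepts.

initial (ε-close {0}): {0,2,3,4,6}
'c' @ 1: {3,5,6}
'a' @ 2: {1,2,3,4,6,7}  ✓accept
'c' @ 3: {3,5,6}
'a' @ 4: {1,2,3,4,6,7}  ✓accept
after full input: {1,2,3,4,6,7}  (accept=1 in)

Answer: ACCEPT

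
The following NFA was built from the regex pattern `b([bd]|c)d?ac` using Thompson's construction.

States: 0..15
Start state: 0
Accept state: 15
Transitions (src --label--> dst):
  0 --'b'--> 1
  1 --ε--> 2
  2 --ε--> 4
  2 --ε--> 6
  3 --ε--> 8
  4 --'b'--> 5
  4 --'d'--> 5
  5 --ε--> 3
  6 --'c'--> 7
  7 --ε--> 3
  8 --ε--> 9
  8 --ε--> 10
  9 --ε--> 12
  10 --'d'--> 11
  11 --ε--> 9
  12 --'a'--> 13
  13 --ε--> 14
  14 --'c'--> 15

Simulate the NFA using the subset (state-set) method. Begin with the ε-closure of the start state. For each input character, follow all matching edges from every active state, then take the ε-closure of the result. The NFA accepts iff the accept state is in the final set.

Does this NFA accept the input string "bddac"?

Answer: ACCEPT

Steps:
start: ε-closure({0}) = {0}
'b' @ 1: {1,2,4,6}
'd' @ 2: {3,5,8,9,10,12}
'd' @ 3: {9,11,12}
'a' @ 4: {13,14}
'c' @ 5: {15}  ✓accept
after full input: {15}  (accept=15 in)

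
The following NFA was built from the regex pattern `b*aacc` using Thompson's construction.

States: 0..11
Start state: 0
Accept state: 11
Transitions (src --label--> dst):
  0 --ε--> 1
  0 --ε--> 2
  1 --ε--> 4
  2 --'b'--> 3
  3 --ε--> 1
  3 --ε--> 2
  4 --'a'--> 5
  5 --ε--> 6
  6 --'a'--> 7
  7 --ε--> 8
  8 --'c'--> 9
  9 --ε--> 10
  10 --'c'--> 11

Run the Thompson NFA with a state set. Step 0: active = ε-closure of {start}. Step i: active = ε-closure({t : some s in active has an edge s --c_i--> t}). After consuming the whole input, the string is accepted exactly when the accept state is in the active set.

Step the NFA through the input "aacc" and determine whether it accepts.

start: ε-closure({0}) = {0,1,2,4}
'a' @ 1: {5,6}
'a' @ 2: {7,8}
'c' @ 3: {9,10}
'c' @ 4: {11}  [accepting]
end set {11} — state 11 in

Answer: ACCEPT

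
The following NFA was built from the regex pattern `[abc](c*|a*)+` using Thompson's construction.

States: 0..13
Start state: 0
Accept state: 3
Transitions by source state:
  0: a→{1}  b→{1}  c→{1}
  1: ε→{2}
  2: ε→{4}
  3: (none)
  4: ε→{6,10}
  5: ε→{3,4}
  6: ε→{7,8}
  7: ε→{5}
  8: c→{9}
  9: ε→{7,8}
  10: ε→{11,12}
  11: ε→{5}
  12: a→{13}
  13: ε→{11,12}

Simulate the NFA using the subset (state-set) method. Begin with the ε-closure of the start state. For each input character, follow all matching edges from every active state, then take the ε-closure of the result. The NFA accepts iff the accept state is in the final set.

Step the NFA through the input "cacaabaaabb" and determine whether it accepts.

Answer: REJECT

Trace:
S₀ = ε-closure({0}) = {0}
'c' @ 1: {1,2,3,4,5,6,7,8,10,11,12}  [accepting]
'a' @ 2: {3,4,5,6,7,8,10,11,12,13}  [accepting]
'c' @ 3: {3,4,5,6,7,8,9,10,11,12}  [accepting]
'a' @ 4: {3,4,5,6,7,8,10,11,12,13}  [accepting]
'a' @ 5: {3,4,5,6,7,8,10,11,12,13}  [accepting]
'b' @ 6: {}  — no active states
rest 'aaabb' ignored (set empty)
end set {} — state 3 not in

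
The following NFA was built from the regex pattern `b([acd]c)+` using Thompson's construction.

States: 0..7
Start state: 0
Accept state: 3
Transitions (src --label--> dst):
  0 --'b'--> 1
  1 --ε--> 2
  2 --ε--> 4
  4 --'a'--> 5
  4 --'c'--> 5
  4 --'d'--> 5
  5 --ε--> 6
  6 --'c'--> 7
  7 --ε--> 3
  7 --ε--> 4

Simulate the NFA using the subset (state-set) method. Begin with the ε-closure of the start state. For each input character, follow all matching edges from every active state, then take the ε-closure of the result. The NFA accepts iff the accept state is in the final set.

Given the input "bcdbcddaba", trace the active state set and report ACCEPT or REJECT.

Answer: REJECT

Derivation:
start: ε-closure({0}) = {0}
'b' @ 1: {1,2,4}
'c' @ 2: {5,6}
'd' @ 3: {}  — state set empty
rest 'bcddaba' ignored (set empty)
final: {}; accept 3 not in set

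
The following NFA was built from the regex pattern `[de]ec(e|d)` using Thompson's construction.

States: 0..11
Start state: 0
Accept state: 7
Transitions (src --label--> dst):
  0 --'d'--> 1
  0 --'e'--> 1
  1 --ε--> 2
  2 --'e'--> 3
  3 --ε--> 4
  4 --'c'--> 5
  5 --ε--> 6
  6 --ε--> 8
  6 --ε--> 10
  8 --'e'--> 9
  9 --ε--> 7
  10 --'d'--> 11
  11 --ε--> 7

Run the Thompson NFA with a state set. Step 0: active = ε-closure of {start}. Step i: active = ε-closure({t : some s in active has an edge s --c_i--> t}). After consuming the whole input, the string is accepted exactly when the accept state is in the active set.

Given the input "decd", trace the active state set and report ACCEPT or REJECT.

Answer: ACCEPT

Trace:
S₀ = ε-closure({0}) = {0}
'd' @ 1: {1,2}
'e' @ 2: {3,4}
'c' @ 3: {5,6,8,10}
'd' @ 4: {7,11}  ✓accept
final: {7,11}; accept 7 in set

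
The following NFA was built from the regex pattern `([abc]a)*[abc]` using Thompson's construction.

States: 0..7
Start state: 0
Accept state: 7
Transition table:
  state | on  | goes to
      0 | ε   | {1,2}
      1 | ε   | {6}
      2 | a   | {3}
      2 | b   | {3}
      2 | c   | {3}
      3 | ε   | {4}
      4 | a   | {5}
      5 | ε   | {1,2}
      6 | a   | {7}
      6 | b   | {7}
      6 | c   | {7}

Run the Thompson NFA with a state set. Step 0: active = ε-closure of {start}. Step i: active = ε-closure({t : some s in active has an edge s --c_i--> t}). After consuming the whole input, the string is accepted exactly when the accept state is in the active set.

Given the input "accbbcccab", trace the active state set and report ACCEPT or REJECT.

Answer: REJECT

Steps:
initial (ε-close {0}): {0,1,2,6}
'a' @ 1: {3,4,7}  ✓accept
'c' @ 2: {}  — state set empty
rest 'cbbcccab' ignored (set empty)
end set {} — state 7 not in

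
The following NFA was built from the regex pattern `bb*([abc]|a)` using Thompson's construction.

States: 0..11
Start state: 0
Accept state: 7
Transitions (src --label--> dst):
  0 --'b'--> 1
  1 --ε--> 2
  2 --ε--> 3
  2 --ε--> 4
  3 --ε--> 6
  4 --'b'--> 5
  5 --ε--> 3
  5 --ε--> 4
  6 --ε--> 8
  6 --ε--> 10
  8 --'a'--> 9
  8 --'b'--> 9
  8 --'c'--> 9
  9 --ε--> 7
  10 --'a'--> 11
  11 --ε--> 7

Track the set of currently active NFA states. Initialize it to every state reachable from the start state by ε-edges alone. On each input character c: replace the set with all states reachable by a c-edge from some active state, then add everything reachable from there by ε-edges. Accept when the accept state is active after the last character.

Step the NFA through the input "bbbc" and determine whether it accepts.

start: ε-closure({0}) = {0}
'b' @ 1: {1,2,3,4,6,8,10}
'b' @ 2: {3,4,5,6,7,8,9,10}  [accepting]
'b' @ 3: {3,4,5,6,7,8,9,10}  [accepting]
'c' @ 4: {7,9}  [accepting]
after full input: {7,9}  (accept=7 in)

Answer: ACCEPT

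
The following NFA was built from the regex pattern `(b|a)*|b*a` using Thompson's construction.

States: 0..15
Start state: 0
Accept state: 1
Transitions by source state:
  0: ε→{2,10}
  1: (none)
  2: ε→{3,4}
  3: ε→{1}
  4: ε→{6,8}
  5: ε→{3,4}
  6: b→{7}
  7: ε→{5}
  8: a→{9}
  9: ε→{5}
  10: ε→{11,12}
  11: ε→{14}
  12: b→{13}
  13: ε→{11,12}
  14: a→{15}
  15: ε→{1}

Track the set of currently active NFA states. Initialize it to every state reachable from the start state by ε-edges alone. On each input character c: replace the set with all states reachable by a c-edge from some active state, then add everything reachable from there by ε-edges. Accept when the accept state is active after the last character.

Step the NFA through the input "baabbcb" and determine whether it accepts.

Answer: REJECT

Derivation:
initial (ε-close {0}): {0,1,2,3,4,6,8,10,11,12,14}
'b' @ 1: {1,3,4,5,6,7,8,11,12,13,14}  ✓accept
'a' @ 2: {1,3,4,5,6,8,9,15}  ✓accept
'a' @ 3: {1,3,4,5,6,8,9}  ✓accept
'b' @ 4: {1,3,4,5,6,7,8}  ✓accept
'b' @ 5: {1,3,4,5,6,7,8}  ✓accept
'c' @ 6: {}  — dead — no transitions
rest 'b' ignored (set empty)
final: {}; accept 1 not in set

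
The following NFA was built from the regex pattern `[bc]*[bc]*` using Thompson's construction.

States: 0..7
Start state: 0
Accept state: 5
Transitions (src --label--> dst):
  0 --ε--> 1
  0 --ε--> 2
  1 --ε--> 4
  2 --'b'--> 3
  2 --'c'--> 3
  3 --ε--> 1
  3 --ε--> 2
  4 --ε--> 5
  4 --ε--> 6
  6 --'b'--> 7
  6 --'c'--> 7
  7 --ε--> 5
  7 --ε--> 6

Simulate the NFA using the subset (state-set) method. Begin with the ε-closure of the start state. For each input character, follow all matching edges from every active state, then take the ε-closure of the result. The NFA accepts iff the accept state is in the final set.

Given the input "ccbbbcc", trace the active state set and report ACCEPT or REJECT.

S₀ = ε-closure({0}) = {0,1,2,4,5,6}
'c' @ 1: {1,2,3,4,5,6,7}  (accept∈set)
'c' @ 2: {1,2,3,4,5,6,7}  (accept∈set)
'b' @ 3: {1,2,3,4,5,6,7}  (accept∈set)
'b' @ 4: {1,2,3,4,5,6,7}  (accept∈set)
'b' @ 5: {1,2,3,4,5,6,7}  (accept∈set)
'c' @ 6: {1,2,3,4,5,6,7}  (accept∈set)
'c' @ 7: {1,2,3,4,5,6,7}  (accept∈set)
final: {1,2,3,4,5,6,7}; accept 5 in set

Answer: ACCEPT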